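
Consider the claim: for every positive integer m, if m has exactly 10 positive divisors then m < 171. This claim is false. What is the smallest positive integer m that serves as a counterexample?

Check each positive integer m in order until m has exactly 10 positive divisors but the claim fails.
For m = 48, 80, 112, 162 the conclusion holds.
m = 176: τ(176) = 10; 176 ≥ 171.

m = 176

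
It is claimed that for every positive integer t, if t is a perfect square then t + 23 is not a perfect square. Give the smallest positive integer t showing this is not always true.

A counterexample is any positive integer t such that t is a perfect square but t + 23 is a perfect square; we check each in order.
For t = 1, 4, 9, 16, 25, 36, 49, 64, 81, 100 the conclusion holds.
t = 121: 121 = 11² and 121 + 23 = 144 = 12².
Hence t = 121 is a counterexample.

t = 121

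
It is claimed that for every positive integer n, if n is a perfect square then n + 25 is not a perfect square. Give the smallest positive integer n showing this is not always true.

n = 144

Check each positive integer n in order until n is a perfect square but n + 25 is a perfect square.
The first 11 eligible values, up to n = 121, all satisfy the conclusion.
n = 144: 144 = 12² and 144 + 25 = 169 = 13².
Thus n = 144 disproves the claim, and no smaller n works.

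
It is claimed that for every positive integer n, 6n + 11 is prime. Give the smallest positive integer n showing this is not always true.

For n = 1, 2, 3 the conclusion holds.
n = 4: 6n + 11 = 35 = 5 × 7, composite.

n = 4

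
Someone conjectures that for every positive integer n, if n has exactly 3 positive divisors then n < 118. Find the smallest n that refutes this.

n = 121

Check each positive integer n in order until n has exactly 3 positive divisors but the claim fails.
n = 4: τ(4) = 3; 4 < 118.
n = 9: τ(9) = 3; 9 < 118.
n = 25: τ(25) = 3; 25 < 118.
n = 49: τ(49) = 3; 49 < 118.
n = 121: τ(121) = 3; 121 ≥ 118.
Hence n = 121 is a counterexample.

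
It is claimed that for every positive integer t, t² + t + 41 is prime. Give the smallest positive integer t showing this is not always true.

We need the least positive integer t for which t² + t + 41 is not prime.
For t = 1, 2, 3, 4, …, 37, 38, 39 the conclusion holds.
t = 40: t² + t + 41 = 1681 = 41 × 41, composite.
Thus t = 40 disproves the claim, and no smaller t works.

t = 40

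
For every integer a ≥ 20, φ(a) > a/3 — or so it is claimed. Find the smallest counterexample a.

We need the least integer a ≥ 20 for which the claim fails.
a = 20: φ(20) = 8 and 20/3 = 20/3, so φ(20) > 20/3.
a = 21: φ(21) = 12 and 21/3 = 7, so φ(21) > 21/3.
a = 22: φ(22) = 10 and 22/3 = 22/3, so φ(22) > 22/3.
a = 23: φ(23) = 22 and 23/3 = 23/3, so φ(23) > 23/3.
a = 24: φ(24) = 8 and 24/3 = 8, so φ(24) ≤ 24/3.
So a = 24 is the smallest counterexample.

a = 24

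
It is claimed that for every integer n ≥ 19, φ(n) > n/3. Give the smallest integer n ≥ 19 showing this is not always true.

n = 24

Check each integer n ≥ 19 in order until the claim fails.
For n = 19, 20, 21, 22, 23 the conclusion holds.
n = 24: φ(24) = 8 and 24/3 = 8, so φ(24) ≤ 24/3.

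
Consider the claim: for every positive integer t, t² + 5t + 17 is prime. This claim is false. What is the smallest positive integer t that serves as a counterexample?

For t = 1, 2, 3, 4, 5, 6, 7 the conclusion holds.
t = 8: t² + 5t + 17 = 121 = 11 × 11, composite.

t = 8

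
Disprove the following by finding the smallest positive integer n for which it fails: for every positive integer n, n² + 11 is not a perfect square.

Check each positive integer n in order until n² + 11 is a perfect square.
n = 1: 1² + 11 = 12, not a perfect square.
n = 2: 2² + 11 = 15, not a perfect square.
n = 3: 3² + 11 = 20, not a perfect square.
n = 4: 4² + 11 = 27, not a perfect square.
n = 5: 5² + 11 = 36 = 6², a perfect square.

n = 5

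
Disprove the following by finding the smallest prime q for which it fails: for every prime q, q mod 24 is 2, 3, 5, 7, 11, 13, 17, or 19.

q = 23

We need the least prime q for which the claim fails.
For q = 2, 3, 5, 7, 11, 13, 17, 19 the conclusion holds.
q = 23: 23 mod 24 = 23 — not in {2, 3, 5, 7, 11, 13, 17, 19}.
Hence q = 23 is a counterexample.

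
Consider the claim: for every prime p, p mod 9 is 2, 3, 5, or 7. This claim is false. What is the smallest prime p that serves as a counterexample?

We need the least prime p for which the claim fails.
p = 2: 2 mod 9 = 2.
p = 3: 3 mod 9 = 3.
p = 5: 5 mod 9 = 5.
p = 7: 7 mod 9 = 7.
p = 11: 11 mod 9 = 2.
p = 13: 13 mod 9 = 4 — not in {2, 3, 5, 7}.
So p = 13 is the smallest counterexample.

p = 13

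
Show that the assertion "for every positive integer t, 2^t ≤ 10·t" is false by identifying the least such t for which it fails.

t = 6

We need the least positive integer t for which 2^t > 10·t.
For t = 1, 2, 3, 4, 5 the conclusion holds.
t = 6: 2^t = 64 and 10·t = 60, so 64 > 60.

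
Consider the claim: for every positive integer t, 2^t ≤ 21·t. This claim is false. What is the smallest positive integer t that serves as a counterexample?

A counterexample is any positive integer t such that 2^t > 21·t; we check each in order.
For t = 1, 2, 3, 4, 5, 6, 7 the conclusion holds.
t = 8: 2^t = 256 and 21·t = 168, so 256 > 168.

t = 8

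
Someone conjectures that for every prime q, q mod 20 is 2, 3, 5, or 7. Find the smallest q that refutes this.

We need the least prime q for which the claim fails.
q = 2: 2 mod 20 = 2.
q = 3: 3 mod 20 = 3.
q = 5: 5 mod 20 = 5.
q = 7: 7 mod 20 = 7.
q = 11: 11 mod 20 = 11 — not in {2, 3, 5, 7}.
Thus q = 11 disproves the claim, and no smaller q works.

q = 11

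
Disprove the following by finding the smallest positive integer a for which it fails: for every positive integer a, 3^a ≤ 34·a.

For a = 1, 2, 3, 4 the conclusion holds.
a = 5: 3^a = 243 and 34·a = 170, so 243 > 170.
Hence a = 5 is a counterexample.

a = 5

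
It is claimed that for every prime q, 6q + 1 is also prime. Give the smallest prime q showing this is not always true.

q = 19

We need the least prime q for which 6q + 1 is not prime.
q = 2: 6q + 1 = 13, prime.
q = 3: 6q + 1 = 19, prime.
q = 5: 6q + 1 = 31, prime.
q = 7: 6q + 1 = 43, prime.
q = 11: 6q + 1 = 67, prime.
q = 13: 6q + 1 = 79, prime.
q = 17: 6q + 1 = 103, prime.
q = 19: 6q + 1 = 115 = 5 × 23, not prime.
Thus q = 19 disproves the claim, and no smaller q works.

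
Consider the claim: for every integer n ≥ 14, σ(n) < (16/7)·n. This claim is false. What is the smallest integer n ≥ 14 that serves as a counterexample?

n = 24

For n = 14, 15, 16, 17, 18, 19, 20, 21, 22, 23 the conclusion holds.
n = 24: σ(24) = 60; 60 ≥ 384/7.
So n = 24 is the smallest counterexample.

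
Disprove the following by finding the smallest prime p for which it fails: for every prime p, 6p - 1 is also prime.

Check each prime p in order until 6p - 1 is not prime.
The first 4 eligible values, up to p = 7, all satisfy the conclusion.
p = 11: 6p - 1 = 65 = 5 × 13, not prime.
Thus p = 11 disproves the claim, and no smaller p works.

p = 11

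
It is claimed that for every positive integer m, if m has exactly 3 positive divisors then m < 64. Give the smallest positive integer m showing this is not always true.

m = 121

Check each positive integer m in order until m has exactly 3 positive divisors but the claim fails.
The first 4 eligible values, up to m = 49, all satisfy the conclusion.
m = 121: τ(121) = 3; 121 ≥ 64.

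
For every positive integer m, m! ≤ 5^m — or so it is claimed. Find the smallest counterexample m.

m = 12

A counterexample is any positive integer m such that m! > 5^m; we check each in order.
For m = 1, 2, 3, 4, …, 9, 10, 11 the conclusion holds.
m = 12: m! = 479001600 and 5^m = 244140625, so 479001600 > 244140625.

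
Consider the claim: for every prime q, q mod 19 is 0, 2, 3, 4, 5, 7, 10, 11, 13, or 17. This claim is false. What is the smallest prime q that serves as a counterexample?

q = 31

For q = 2, 3, 5, 7, 11, 13, 17, 19, 23, 29 the conclusion holds.
q = 31: 31 mod 19 = 12 — not in {0, 2, 3, 4, 5, 7, 10, 11, 13, 17}.
Hence q = 31 is a counterexample.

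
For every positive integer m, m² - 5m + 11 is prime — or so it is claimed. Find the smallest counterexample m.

A counterexample is any positive integer m such that m² - 5m + 11 is not prime; we check each in order.
For m = 1, 2, 3, 4, 5, 6 the conclusion holds.
m = 7: m² - 5m + 11 = 25 = 5 × 5, composite.
Thus m = 7 disproves the claim, and no smaller m works.

m = 7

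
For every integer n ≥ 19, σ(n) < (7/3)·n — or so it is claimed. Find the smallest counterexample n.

n = 24

A counterexample is any integer n ≥ 19 such that the claim fails; we check each in order.
The first 5 eligible values, up to n = 23, all satisfy the conclusion.
n = 24: σ(24) = 60; 60 ≥ 56.
Thus n = 24 disproves the claim, and no smaller n works.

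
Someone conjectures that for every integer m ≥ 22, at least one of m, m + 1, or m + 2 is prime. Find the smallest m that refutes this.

m = 24

A counterexample is any integer m ≥ 22 such that m, m + 1, m + 2 are all composite; we check each in order.
For m = 22, 23 the conclusion holds.
m = 24: 24 = 2 × 12; 25 = 5 × 5; 26 = 2 × 13 — all composite.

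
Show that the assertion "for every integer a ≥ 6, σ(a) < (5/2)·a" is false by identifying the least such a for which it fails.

We need the least integer a ≥ 6 for which the claim fails.
For a = 6, 7, 8, 9, …, 21, 22, 23 the conclusion holds.
a = 24: σ(24) = 60; 60 ≥ 60.
Thus a = 24 disproves the claim, and no smaller a works.

a = 24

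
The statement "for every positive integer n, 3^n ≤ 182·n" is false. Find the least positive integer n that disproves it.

n = 7

The first 6 eligible values, up to n = 6, all satisfy the conclusion.
n = 7: 3^n = 2187 and 182·n = 1274, so 2187 > 1274.
Hence n = 7 is a counterexample.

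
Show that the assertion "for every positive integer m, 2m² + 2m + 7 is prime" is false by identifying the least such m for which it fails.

We need the least positive integer m for which 2m² + 2m + 7 is not prime.
m = 1: 2m² + 2m + 7 = 11, prime.
m = 2: 2m² + 2m + 7 = 19, prime.
m = 3: 2m² + 2m + 7 = 31, prime.
m = 4: 2m² + 2m + 7 = 47, prime.
m = 5: 2m² + 2m + 7 = 67, prime.
m = 6: 2m² + 2m + 7 = 91 = 7 × 13, composite.
Hence m = 6 is a counterexample.

m = 6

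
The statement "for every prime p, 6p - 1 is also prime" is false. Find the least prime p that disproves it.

We need the least prime p for which 6p - 1 is not prime.
For p = 2, 3, 5, 7 the conclusion holds.
p = 11: 6p - 1 = 65 = 5 × 13, not prime.
Hence p = 11 is a counterexample.

p = 11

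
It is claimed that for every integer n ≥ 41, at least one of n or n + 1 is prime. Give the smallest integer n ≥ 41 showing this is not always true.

n = 44

Check each integer n ≥ 41 in order until n, n + 1 are both composite.
For n = 41, 42, 43 the conclusion holds.
n = 44: 44 = 2 × 22; 45 = 3 × 15 — both composite.
Hence n = 44 is a counterexample.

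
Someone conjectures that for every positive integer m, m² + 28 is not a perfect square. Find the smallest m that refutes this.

m = 6

The first 5 eligible values, up to m = 5, all satisfy the conclusion.
m = 6: 6² + 28 = 64 = 8², a perfect square.
Hence m = 6 is a counterexample.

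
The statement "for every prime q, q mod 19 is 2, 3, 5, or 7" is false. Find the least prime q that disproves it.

q = 11

q = 2: 2 mod 19 = 2.
q = 3: 3 mod 19 = 3.
q = 5: 5 mod 19 = 5.
q = 7: 7 mod 19 = 7.
q = 11: 11 mod 19 = 11 — not in {2, 3, 5, 7}.
So q = 11 is the smallest counterexample.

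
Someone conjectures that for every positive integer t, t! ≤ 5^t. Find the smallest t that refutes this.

t = 12

We need the least positive integer t for which t! > 5^t.
For t = 1, 2, 3, 4, …, 9, 10, 11 the conclusion holds.
t = 12: t! = 479001600 and 5^t = 244140625, so 479001600 > 244140625.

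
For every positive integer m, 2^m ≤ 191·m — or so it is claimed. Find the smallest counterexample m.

m = 12

We need the least positive integer m for which 2^m > 191·m.
For m = 1, 2, 3, 4, …, 9, 10, 11 the conclusion holds.
m = 12: 2^m = 4096 and 191·m = 2292, so 4096 > 2292.
So m = 12 is the smallest counterexample.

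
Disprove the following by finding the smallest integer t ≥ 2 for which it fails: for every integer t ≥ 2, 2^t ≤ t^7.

Check each integer t ≥ 2 in order until 2^t > t^7.
The first 35 eligible values, up to t = 36, all satisfy the conclusion.
t = 37: 2^t = 137438953472 and t^7 = 94931877133, so 137438953472 > 94931877133.

t = 37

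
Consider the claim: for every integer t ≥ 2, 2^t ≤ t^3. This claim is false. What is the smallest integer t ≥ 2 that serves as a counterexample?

t = 10

For t = 2, 3, 4, 5, 6, 7, 8, 9 the conclusion holds.
t = 10: 2^t = 1024 and t^3 = 1000, so 1024 > 1000.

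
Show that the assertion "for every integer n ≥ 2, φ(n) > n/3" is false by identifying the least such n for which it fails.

n = 6

n = 2: φ(2) = 1 and 2/3 = 2/3, so φ(2) > 2/3.
n = 3: φ(3) = 2 and 3/3 = 1, so φ(3) > 3/3.
n = 4: φ(4) = 2 and 4/3 = 4/3, so φ(4) > 4/3.
n = 5: φ(5) = 4 and 5/3 = 5/3, so φ(5) > 5/3.
n = 6: φ(6) = 2 and 6/3 = 2, so φ(6) ≤ 6/3.
Hence n = 6 is a counterexample.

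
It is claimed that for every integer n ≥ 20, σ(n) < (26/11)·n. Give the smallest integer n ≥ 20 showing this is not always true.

n = 24

The first 4 eligible values, up to n = 23, all satisfy the conclusion.
n = 24: σ(24) = 60; 60 ≥ 624/11.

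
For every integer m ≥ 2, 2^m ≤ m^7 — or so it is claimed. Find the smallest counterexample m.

For m = 2, 3, 4, 5, …, 34, 35, 36 the conclusion holds.
m = 37: 2^m = 137438953472 and m^7 = 94931877133, so 137438953472 > 94931877133.
Hence m = 37 is a counterexample.

m = 37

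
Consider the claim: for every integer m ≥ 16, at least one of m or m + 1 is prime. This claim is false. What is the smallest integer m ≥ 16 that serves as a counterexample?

m = 20

We need the least integer m ≥ 16 for which m, m + 1 are both composite.
m = 16: 17 is prime.
m = 17: 17 is prime.
m = 18: 19 is prime.
m = 19: 19 is prime.
m = 20: 20 = 2 × 10; 21 = 3 × 7 — both composite.
So m = 20 is the smallest counterexample.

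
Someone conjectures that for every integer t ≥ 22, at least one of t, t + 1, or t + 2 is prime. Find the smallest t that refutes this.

For t = 22, 23 the conclusion holds.
t = 24: 24 = 2 × 12; 25 = 5 × 5; 26 = 2 × 13 — all composite.
Hence t = 24 is a counterexample.

t = 24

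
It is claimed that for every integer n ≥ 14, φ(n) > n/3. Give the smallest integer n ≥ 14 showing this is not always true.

n = 18

A counterexample is any integer n ≥ 14 such that the claim fails; we check each in order.
For n = 14, 15, 16, 17 the conclusion holds.
n = 18: φ(18) = 6 and 18/3 = 6, so φ(18) ≤ 18/3.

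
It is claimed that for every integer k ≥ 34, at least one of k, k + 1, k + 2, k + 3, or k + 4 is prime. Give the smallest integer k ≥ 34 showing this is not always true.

The first 14 eligible values, up to k = 47, all satisfy the conclusion.
k = 48: 48 = 2 × 24; 49 = 7 × 7; 50 = 2 × 25; 51 = 3 × 17; 52 = 2 × 26 — all composite.
Hence k = 48 is a counterexample.

k = 48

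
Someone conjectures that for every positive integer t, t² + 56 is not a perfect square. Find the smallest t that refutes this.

t = 5

The first 4 eligible values, up to t = 4, all satisfy the conclusion.
t = 5: 5² + 56 = 81 = 9², a perfect square.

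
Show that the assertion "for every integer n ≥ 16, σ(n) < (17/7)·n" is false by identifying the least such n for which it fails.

n = 24

The first 8 eligible values, up to n = 23, all satisfy the conclusion.
n = 24: σ(24) = 60; 60 ≥ 408/7.
So n = 24 is the smallest counterexample.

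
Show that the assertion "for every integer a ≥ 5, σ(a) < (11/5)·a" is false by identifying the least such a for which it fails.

The first 7 eligible values, up to a = 11, all satisfy the conclusion.
a = 12: σ(12) = 28; 28 ≥ 132/5.

a = 12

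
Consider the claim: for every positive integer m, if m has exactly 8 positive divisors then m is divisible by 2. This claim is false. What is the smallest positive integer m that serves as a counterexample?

The first 12 eligible values, up to m = 104, all satisfy the conclusion.
m = 105: τ(105) = 8; 105 mod 2 = 1.

m = 105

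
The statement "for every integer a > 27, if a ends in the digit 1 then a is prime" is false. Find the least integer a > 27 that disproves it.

A counterexample is any integer a > 27 such that a ends in the digit 1 but a is not prime; we check each in order.
a = 31: 31 ends in 1 and is prime.
a = 41: 41 ends in 1 and is prime.
a = 51: 51 ends in 1; 51 = 3 × 17, composite.

a = 51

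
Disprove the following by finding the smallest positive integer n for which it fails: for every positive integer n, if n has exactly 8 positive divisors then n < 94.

For n = 24, 30, 40, 42, 54, 56, 66, 70, 78, 88 the conclusion holds.
n = 102: τ(102) = 8; 102 ≥ 94.

n = 102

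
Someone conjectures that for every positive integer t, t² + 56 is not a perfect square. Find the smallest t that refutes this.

t = 5

For t = 1, 2, 3, 4 the conclusion holds.
t = 5: 5² + 56 = 81 = 9², a perfect square.
Thus t = 5 disproves the claim, and no smaller t works.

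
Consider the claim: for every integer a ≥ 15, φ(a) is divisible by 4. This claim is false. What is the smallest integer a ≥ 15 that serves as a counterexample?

We need the least integer a ≥ 15 for which φ(a) is not divisible by 4.
a = 15: φ(15) = 8; 8 mod 4 = 0.
a = 16: φ(16) = 8; 8 mod 4 = 0.
a = 17: φ(17) = 16; 16 mod 4 = 0.
a = 18: φ(18) = 6; 6 mod 4 = 2.

a = 18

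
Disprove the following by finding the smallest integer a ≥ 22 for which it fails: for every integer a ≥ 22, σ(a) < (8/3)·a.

Check each integer a ≥ 22 in order until the claim fails.
The first 38 eligible values, up to a = 59, all satisfy the conclusion.
a = 60: σ(60) = 168; 168 ≥ 160.

a = 60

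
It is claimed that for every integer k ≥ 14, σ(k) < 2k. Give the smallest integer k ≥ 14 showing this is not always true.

k = 18

We need the least integer k ≥ 14 for which the claim fails.
For k = 14, 15, 16, 17 the conclusion holds.
k = 18: σ(18) = 39; 39 ≥ 36.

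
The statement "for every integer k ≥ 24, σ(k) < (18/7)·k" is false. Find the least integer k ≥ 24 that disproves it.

Check each integer k ≥ 24 in order until the claim fails.
The first 24 eligible values, up to k = 47, all satisfy the conclusion.
k = 48: σ(48) = 124; 124 ≥ 864/7.

k = 48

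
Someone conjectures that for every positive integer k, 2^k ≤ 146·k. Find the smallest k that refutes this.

k = 11

The first 10 eligible values, up to k = 10, all satisfy the conclusion.
k = 11: 2^k = 2048 and 146·k = 1606, so 2048 > 1606.
Thus k = 11 disproves the claim, and no smaller k works.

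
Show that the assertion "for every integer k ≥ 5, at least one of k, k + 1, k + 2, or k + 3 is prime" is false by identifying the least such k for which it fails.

The first 19 eligible values, up to k = 23, all satisfy the conclusion.
k = 24: 24 = 2 × 12; 25 = 5 × 5; 26 = 2 × 13; 27 = 3 × 9 — all composite.

k = 24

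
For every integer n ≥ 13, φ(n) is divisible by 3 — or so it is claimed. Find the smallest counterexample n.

n = 15

Check each integer n ≥ 13 in order until φ(n) is not divisible by 3.
For n = 13, 14 the conclusion holds.
n = 15: φ(15) = 8; 8 mod 3 = 2.
Hence n = 15 is a counterexample.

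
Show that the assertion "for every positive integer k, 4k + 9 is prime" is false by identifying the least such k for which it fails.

For k = 1, 2 the conclusion holds.
k = 3: 4k + 9 = 21 = 3 × 7, composite.

k = 3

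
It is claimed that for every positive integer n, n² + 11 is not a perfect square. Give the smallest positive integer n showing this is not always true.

n = 5

A counterexample is any positive integer n such that n² + 11 is a perfect square; we check each in order.
For n = 1, 2, 3, 4 the conclusion holds.
n = 5: 5² + 11 = 36 = 6², a perfect square.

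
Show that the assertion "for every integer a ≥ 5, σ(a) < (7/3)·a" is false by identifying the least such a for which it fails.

a = 12

For a = 5, 6, 7, 8, 9, 10, 11 the conclusion holds.
a = 12: σ(12) = 28; 28 ≥ 28.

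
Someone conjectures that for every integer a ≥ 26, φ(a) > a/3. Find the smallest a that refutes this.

A counterexample is any integer a ≥ 26 such that the claim fails; we check each in order.
a = 26: φ(26) = 12 and 26/3 = 26/3, so φ(26) > 26/3.
a = 27: φ(27) = 18 and 27/3 = 9, so φ(27) > 27/3.
a = 28: φ(28) = 12 and 28/3 = 28/3, so φ(28) > 28/3.
a = 29: φ(29) = 28 and 29/3 = 29/3, so φ(29) > 29/3.
a = 30: φ(30) = 8 and 30/3 = 10, so φ(30) ≤ 30/3.

a = 30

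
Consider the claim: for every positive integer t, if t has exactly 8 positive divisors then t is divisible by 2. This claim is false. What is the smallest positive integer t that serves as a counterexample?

A counterexample is any positive integer t such that t has exactly 8 positive divisors but t is not divisible by 2; we check each in order.
For t = 24, 30, 40, 42, …, 88, 102, 104 the conclusion holds.
t = 105: τ(105) = 8; 105 mod 2 = 1.
Hence t = 105 is a counterexample.

t = 105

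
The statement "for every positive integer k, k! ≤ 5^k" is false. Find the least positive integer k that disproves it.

k = 12

A counterexample is any positive integer k such that k! > 5^k; we check each in order.
The first 11 eligible values, up to k = 11, all satisfy the conclusion.
k = 12: k! = 479001600 and 5^k = 244140625, so 479001600 > 244140625.
So k = 12 is the smallest counterexample.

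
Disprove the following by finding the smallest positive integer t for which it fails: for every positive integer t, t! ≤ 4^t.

For t = 1, 2, 3, 4, 5, 6, 7, 8 the conclusion holds.
t = 9: t! = 362880 and 4^t = 262144, so 362880 > 262144.

t = 9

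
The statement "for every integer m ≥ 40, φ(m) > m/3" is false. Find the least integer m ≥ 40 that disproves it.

m = 40: φ(40) = 16 and 40/3 = 40/3, so φ(40) > 40/3.
m = 41: φ(41) = 40 and 41/3 = 41/3, so φ(41) > 41/3.
m = 42: φ(42) = 12 and 42/3 = 14, so φ(42) ≤ 42/3.

m = 42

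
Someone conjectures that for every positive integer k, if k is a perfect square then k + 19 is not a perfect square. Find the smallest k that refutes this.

k = 81

Check each positive integer k in order until k is a perfect square but k + 19 is a perfect square.
For k = 1, 4, 9, 16, 25, 36, 49, 64 the conclusion holds.
k = 81: 81 = 9² and 81 + 19 = 100 = 10².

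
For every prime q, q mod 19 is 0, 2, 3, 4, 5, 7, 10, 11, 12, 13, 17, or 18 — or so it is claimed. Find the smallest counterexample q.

q = 47

We need the least prime q for which the claim fails.
For q = 2, 3, 5, 7, …, 37, 41, 43 the conclusion holds.
q = 47: 47 mod 19 = 9 — not in {0, 2, 3, 4, 5, 7, 10, 11, 12, 13, 17, 18}.
Thus q = 47 disproves the claim, and no smaller q works.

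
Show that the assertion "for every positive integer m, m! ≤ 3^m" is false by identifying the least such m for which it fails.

m = 7

We need the least positive integer m for which m! > 3^m.
The first 6 eligible values, up to m = 6, all satisfy the conclusion.
m = 7: m! = 5040 and 3^m = 2187, so 5040 > 2187.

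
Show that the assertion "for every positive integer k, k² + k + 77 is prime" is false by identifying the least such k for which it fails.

k = 1: k² + k + 77 = 79, prime.
k = 2: k² + k + 77 = 83, prime.
k = 3: k² + k + 77 = 89, prime.
k = 4: k² + k + 77 = 97, prime.
k = 5: k² + k + 77 = 107, prime.
k = 6: k² + k + 77 = 119 = 7 × 17, composite.

k = 6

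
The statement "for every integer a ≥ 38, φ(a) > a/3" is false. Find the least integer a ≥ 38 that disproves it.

a = 42

A counterexample is any integer a ≥ 38 such that the claim fails; we check each in order.
a = 38: φ(38) = 18 and 38/3 = 38/3, so φ(38) > 38/3.
a = 39: φ(39) = 24 and 39/3 = 13, so φ(39) > 39/3.
a = 40: φ(40) = 16 and 40/3 = 40/3, so φ(40) > 40/3.
a = 41: φ(41) = 40 and 41/3 = 41/3, so φ(41) > 41/3.
a = 42: φ(42) = 12 and 42/3 = 14, so φ(42) ≤ 42/3.
So a = 42 is the smallest counterexample.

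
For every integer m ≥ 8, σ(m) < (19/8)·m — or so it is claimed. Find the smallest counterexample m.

For m = 8, 9, 10, 11, …, 21, 22, 23 the conclusion holds.
m = 24: σ(24) = 60; 60 ≥ 57.
So m = 24 is the smallest counterexample.

m = 24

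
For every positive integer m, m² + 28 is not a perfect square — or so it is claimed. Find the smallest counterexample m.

For m = 1, 2, 3, 4, 5 the conclusion holds.
m = 6: 6² + 28 = 64 = 8², a perfect square.

m = 6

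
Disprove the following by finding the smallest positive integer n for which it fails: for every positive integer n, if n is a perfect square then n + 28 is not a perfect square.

n = 36

A counterexample is any positive integer n such that n is a perfect square but n + 28 is a perfect square; we check each in order.
n = 1: 1 + 28 = 29, not a perfect square.
n = 4: 4 + 28 = 32, not a perfect square.
n = 9: 9 + 28 = 37, not a perfect square.
n = 16: 16 + 28 = 44, not a perfect square.
n = 25: 25 + 28 = 53, not a perfect square.
n = 36: 36 = 6² and 36 + 28 = 64 = 8².
So n = 36 is the smallest counterexample.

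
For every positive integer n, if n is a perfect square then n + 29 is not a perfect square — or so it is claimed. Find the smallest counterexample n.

n = 196

A counterexample is any positive integer n such that n is a perfect square but n + 29 is a perfect square; we check each in order.
For n = 1, 4, 9, 16, …, 121, 144, 169 the conclusion holds.
n = 196: 196 = 14² and 196 + 29 = 225 = 15².
Hence n = 196 is a counterexample.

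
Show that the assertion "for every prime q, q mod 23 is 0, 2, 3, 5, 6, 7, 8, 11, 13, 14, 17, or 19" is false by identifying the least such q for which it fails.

q = 41

We need the least prime q for which the claim fails.
For q = 2, 3, 5, 7, …, 29, 31, 37 the conclusion holds.
q = 41: 41 mod 23 = 18 — not in {0, 2, 3, 5, 6, 7, 8, 11, 13, 14, 17, 19}.
Thus q = 41 disproves the claim, and no smaller q works.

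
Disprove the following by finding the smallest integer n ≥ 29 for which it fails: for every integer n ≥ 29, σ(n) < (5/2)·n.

We need the least integer n ≥ 29 for which the claim fails.
The first 7 eligible values, up to n = 35, all satisfy the conclusion.
n = 36: σ(36) = 91; 91 ≥ 90.
Hence n = 36 is a counterexample.

n = 36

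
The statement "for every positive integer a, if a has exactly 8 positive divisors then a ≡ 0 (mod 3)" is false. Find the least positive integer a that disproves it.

Check each positive integer a in order until a has exactly 8 positive divisors but the claim fails.
a = 24: τ(24) = 8; 24 ≡ 0 (mod 3).
a = 30: τ(30) = 8; 30 ≡ 0 (mod 3).
a = 40: τ(40) = 8; 40 ≡ 1 (mod 3).
So a = 40 is the smallest counterexample.

a = 40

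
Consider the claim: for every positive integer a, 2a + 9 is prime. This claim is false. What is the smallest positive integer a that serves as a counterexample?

a = 3

We need the least positive integer a for which 2a + 9 is not prime.
a = 1: 2a + 9 = 11, prime.
a = 2: 2a + 9 = 13, prime.
a = 3: 2a + 9 = 15 = 3 × 5, composite.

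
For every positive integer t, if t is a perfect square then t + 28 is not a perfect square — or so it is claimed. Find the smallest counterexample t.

The first 5 eligible values, up to t = 25, all satisfy the conclusion.
t = 36: 36 = 6² and 36 + 28 = 64 = 8².

t = 36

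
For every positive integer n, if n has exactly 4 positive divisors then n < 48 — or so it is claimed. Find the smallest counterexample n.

The first 15 eligible values, up to n = 46, all satisfy the conclusion.
n = 51: τ(51) = 4; 51 ≥ 48.

n = 51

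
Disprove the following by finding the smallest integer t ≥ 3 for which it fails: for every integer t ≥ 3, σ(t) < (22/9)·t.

For t = 3, 4, 5, 6, …, 21, 22, 23 the conclusion holds.
t = 24: σ(24) = 60; 60 ≥ 176/3.
Hence t = 24 is a counterexample.

t = 24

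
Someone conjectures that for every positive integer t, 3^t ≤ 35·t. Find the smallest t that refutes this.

t = 5

A counterexample is any positive integer t such that 3^t > 35·t; we check each in order.
For t = 1, 2, 3, 4 the conclusion holds.
t = 5: 3^t = 243 and 35·t = 175, so 243 > 175.
Thus t = 5 disproves the claim, and no smaller t works.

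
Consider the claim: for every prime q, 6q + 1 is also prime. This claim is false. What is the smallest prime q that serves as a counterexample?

We need the least prime q for which 6q + 1 is not prime.
q = 2: 6q + 1 = 13, prime.
q = 3: 6q + 1 = 19, prime.
q = 5: 6q + 1 = 31, prime.
q = 7: 6q + 1 = 43, prime.
q = 11: 6q + 1 = 67, prime.
q = 13: 6q + 1 = 79, prime.
q = 17: 6q + 1 = 103, prime.
q = 19: 6q + 1 = 115 = 5 × 23, not prime.
So q = 19 is the smallest counterexample.

q = 19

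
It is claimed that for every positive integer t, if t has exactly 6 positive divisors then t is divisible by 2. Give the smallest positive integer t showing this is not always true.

t = 45

We need the least positive integer t for which t has exactly 6 positive divisors but t is not divisible by 2.
For t = 12, 18, 20, 28, 32, 44 the conclusion holds.
t = 45: τ(45) = 6; 45 mod 2 = 1.
So t = 45 is the smallest counterexample.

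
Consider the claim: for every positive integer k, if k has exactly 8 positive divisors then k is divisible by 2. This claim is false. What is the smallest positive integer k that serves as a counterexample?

Check each positive integer k in order until k has exactly 8 positive divisors but k is not divisible by 2.
For k = 24, 30, 40, 42, …, 88, 102, 104 the conclusion holds.
k = 105: τ(105) = 8; 105 mod 2 = 1.
Thus k = 105 disproves the claim, and no smaller k works.

k = 105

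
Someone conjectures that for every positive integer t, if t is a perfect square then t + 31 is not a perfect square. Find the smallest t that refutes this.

t = 225

Check each positive integer t in order until t is a perfect square but t + 31 is a perfect square.
For t = 1, 4, 9, 16, …, 144, 169, 196 the conclusion holds.
t = 225: 225 = 15² and 225 + 31 = 256 = 16².
Hence t = 225 is a counterexample.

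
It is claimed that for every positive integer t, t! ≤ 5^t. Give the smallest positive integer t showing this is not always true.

The first 11 eligible values, up to t = 11, all satisfy the conclusion.
t = 12: t! = 479001600 and 5^t = 244140625, so 479001600 > 244140625.
Hence t = 12 is a counterexample.

t = 12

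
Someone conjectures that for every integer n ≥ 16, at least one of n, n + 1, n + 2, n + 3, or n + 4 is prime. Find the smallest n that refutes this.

n = 24

A counterexample is any integer n ≥ 16 such that n, n + 1, n + 2, n + 3, n + 4 are all composite; we check each in order.
For n = 16, 17, 18, 19, 20, 21, 22, 23 the conclusion holds.
n = 24: 24 = 2 × 12; 25 = 5 × 5; 26 = 2 × 13; 27 = 3 × 9; 28 = 2 × 14 — all composite.
Hence n = 24 is a counterexample.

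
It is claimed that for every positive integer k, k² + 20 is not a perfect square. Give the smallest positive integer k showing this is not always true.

k = 4

For k = 1, 2, 3 the conclusion holds.
k = 4: 4² + 20 = 36 = 6², a perfect square.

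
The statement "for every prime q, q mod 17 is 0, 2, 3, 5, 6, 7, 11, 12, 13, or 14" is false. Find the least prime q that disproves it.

q = 43

For q = 2, 3, 5, 7, …, 31, 37, 41 the conclusion holds.
q = 43: 43 mod 17 = 9 — not in {0, 2, 3, 5, 6, 7, 11, 12, 13, 14}.
Hence q = 43 is a counterexample.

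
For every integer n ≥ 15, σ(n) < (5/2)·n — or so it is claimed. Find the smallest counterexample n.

n = 24

The first 9 eligible values, up to n = 23, all satisfy the conclusion.
n = 24: σ(24) = 60; 60 ≥ 60.
So n = 24 is the smallest counterexample.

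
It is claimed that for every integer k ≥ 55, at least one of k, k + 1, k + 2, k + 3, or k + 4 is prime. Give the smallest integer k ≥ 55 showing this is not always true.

A counterexample is any integer k ≥ 55 such that k, k + 1, k + 2, k + 3, k + 4 are all composite; we check each in order.
The first 7 eligible values, up to k = 61, all satisfy the conclusion.
k = 62: 62 = 2 × 31; 63 = 3 × 21; 64 = 2 × 32; 65 = 5 × 13; 66 = 2 × 33 — all composite.
Thus k = 62 disproves the claim, and no smaller k works.

k = 62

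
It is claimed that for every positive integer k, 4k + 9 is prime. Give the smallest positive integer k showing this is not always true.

k = 3

k = 1: 4k + 9 = 13, prime.
k = 2: 4k + 9 = 17, prime.
k = 3: 4k + 9 = 21 = 3 × 7, composite.
Hence k = 3 is a counterexample.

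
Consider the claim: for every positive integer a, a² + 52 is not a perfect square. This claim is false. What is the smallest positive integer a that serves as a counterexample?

Check each positive integer a in order until a² + 52 is a perfect square.
For a = 1, 2, 3, 4, …, 9, 10, 11 the conclusion holds.
a = 12: 12² + 52 = 196 = 14², a perfect square.

a = 12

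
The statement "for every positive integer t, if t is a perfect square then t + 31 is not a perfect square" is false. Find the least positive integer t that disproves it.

A counterexample is any positive integer t such that t is a perfect square but t + 31 is a perfect square; we check each in order.
For t = 1, 4, 9, 16, …, 144, 169, 196 the conclusion holds.
t = 225: 225 = 15² and 225 + 31 = 256 = 16².
So t = 225 is the smallest counterexample.

t = 225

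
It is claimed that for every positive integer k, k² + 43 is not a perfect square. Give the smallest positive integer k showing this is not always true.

For k = 1, 2, 3, 4, …, 18, 19, 20 the conclusion holds.
k = 21: 21² + 43 = 484 = 22², a perfect square.

k = 21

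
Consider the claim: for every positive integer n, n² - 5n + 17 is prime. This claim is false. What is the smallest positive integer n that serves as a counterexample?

We need the least positive integer n for which n² - 5n + 17 is not prime.
The first 12 eligible values, up to n = 12, all satisfy the conclusion.
n = 13: n² - 5n + 17 = 121 = 11 × 11, composite.

n = 13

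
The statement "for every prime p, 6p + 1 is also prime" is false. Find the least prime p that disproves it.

p = 19

p = 2: 6p + 1 = 13, prime.
p = 3: 6p + 1 = 19, prime.
p = 5: 6p + 1 = 31, prime.
p = 7: 6p + 1 = 43, prime.
p = 11: 6p + 1 = 67, prime.
p = 13: 6p + 1 = 79, prime.
p = 17: 6p + 1 = 103, prime.
p = 19: 6p + 1 = 115 = 5 × 23, not prime.
Hence p = 19 is a counterexample.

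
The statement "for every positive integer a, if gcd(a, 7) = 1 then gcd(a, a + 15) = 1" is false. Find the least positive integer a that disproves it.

a = 3

We need the least positive integer a for which gcd(a, 7) = 1 but gcd(a, a + 15) > 1.
For a = 1, 2 the conclusion holds.
a = 3: gcd(3, 18) = 3.
Hence a = 3 is a counterexample.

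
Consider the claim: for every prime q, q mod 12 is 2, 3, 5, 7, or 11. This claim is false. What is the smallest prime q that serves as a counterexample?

q = 13

Check each prime q in order until the claim fails.
The first 5 eligible values, up to q = 11, all satisfy the conclusion.
q = 13: 13 mod 12 = 1 — not in {2, 3, 5, 7, 11}.
Thus q = 13 disproves the claim, and no smaller q works.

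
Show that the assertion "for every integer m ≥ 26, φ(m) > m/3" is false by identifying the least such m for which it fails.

A counterexample is any integer m ≥ 26 such that the claim fails; we check each in order.
The first 4 eligible values, up to m = 29, all satisfy the conclusion.
m = 30: φ(30) = 8 and 30/3 = 10, so φ(30) ≤ 30/3.
So m = 30 is the smallest counterexample.

m = 30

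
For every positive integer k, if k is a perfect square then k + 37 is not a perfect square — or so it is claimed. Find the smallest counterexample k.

Check each positive integer k in order until k is a perfect square but k + 37 is a perfect square.
For k = 1, 4, 9, 16, …, 225, 256, 289 the conclusion holds.
k = 324: 324 = 18² and 324 + 37 = 361 = 19².

k = 324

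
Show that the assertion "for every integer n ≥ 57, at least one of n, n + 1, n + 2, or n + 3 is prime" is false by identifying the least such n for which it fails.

n = 62

A counterexample is any integer n ≥ 57 such that n, n + 1, n + 2, n + 3 are all composite; we check each in order.
n = 57: 59 is prime.
n = 58: 59 is prime.
n = 59: 59 is prime.
n = 60: 61 is prime.
n = 61: 61 is prime.
n = 62: 62 = 2 × 31; 63 = 3 × 21; 64 = 2 × 32; 65 = 5 × 13 — all composite.
Thus n = 62 disproves the claim, and no smaller n works.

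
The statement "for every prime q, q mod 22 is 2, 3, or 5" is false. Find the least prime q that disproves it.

q = 7

A counterexample is any prime q such that the claim fails; we check each in order.
For q = 2, 3, 5 the conclusion holds.
q = 7: 7 mod 22 = 7 — not in {2, 3, 5}.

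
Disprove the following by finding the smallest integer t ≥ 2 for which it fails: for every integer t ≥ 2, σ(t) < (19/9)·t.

t = 12

A counterexample is any integer t ≥ 2 such that the claim fails; we check each in order.
For t = 2, 3, 4, 5, 6, 7, 8, 9, 10, 11 the conclusion holds.
t = 12: σ(12) = 28; 28 ≥ 76/3.
Thus t = 12 disproves the claim, and no smaller t works.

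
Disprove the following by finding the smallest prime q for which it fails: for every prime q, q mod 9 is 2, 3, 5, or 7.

The first 5 eligible values, up to q = 11, all satisfy the conclusion.
q = 13: 13 mod 9 = 4 — not in {2, 3, 5, 7}.
Hence q = 13 is a counterexample.

q = 13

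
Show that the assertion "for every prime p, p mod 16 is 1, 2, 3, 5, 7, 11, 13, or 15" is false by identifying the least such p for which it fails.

p = 41

A counterexample is any prime p such that the claim fails; we check each in order.
For p = 2, 3, 5, 7, …, 29, 31, 37 the conclusion holds.
p = 41: 41 mod 16 = 9 — not in {1, 2, 3, 5, 7, 11, 13, 15}.
So p = 41 is the smallest counterexample.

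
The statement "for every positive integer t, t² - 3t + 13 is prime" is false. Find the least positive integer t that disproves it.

t = 12

For t = 1, 2, 3, 4, …, 9, 10, 11 the conclusion holds.
t = 12: t² - 3t + 13 = 121 = 11 × 11, composite.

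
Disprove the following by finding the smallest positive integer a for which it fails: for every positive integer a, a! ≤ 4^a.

a = 1: a! = 1 and 4^a = 4, so 1 ≤ 4.
a = 2: a! = 2 and 4^a = 16, so 2 ≤ 16.
a = 3: a! = 6 and 4^a = 64, so 6 ≤ 64.
a = 4: a! = 24 and 4^a = 256, so 24 ≤ 256.
a = 5: a! = 120 and 4^a = 1024, so 120 ≤ 1024.
a = 6: a! = 720 and 4^a = 4096, so 720 ≤ 4096.
a = 7: a! = 5040 and 4^a = 16384, so 5040 ≤ 16384.
a = 8: a! = 40320 and 4^a = 65536, so 40320 ≤ 65536.
a = 9: a! = 362880 and 4^a = 262144, so 362880 > 262144.
Hence a = 9 is a counterexample.

a = 9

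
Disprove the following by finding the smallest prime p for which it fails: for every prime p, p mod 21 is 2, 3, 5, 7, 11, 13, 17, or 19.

For p = 2, 3, 5, 7, 11, 13, 17, 19, 23 the conclusion holds.
p = 29: 29 mod 21 = 8 — not in {2, 3, 5, 7, 11, 13, 17, 19}.

p = 29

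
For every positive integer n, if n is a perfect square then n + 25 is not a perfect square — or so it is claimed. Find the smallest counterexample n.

n = 144

A counterexample is any positive integer n such that n is a perfect square but n + 25 is a perfect square; we check each in order.
For n = 1, 4, 9, 16, …, 81, 100, 121 the conclusion holds.
n = 144: 144 = 12² and 144 + 25 = 169 = 13².
Thus n = 144 disproves the claim, and no smaller n works.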